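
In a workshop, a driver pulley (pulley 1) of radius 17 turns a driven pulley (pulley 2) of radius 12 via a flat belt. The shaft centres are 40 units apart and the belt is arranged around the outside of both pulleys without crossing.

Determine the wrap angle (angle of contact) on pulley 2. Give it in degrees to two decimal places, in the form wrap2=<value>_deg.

open belt: β = asin((r2−r1)/C) = asin(-5/40) = -7.1808°
wrap1 = π − 2β = 194.3615°
wrap2 = π + 2β = 165.6385°

wrap2=165.64_deg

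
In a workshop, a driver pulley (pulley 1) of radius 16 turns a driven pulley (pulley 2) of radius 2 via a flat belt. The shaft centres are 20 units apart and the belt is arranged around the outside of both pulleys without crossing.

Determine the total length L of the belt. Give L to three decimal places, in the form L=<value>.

open belt: β = asin((r2−r1)/C) = asin(-14/20) = -44.4270°
wrap1 = π − 2β = 268.8540°
wrap2 = π + 2β = 91.1460°
tangent length = C·cosβ = 14.2829
L = r1·wrap1 + r2·wrap2 + 2·C·cosβ = 16·4.6924 + 2·1.5908 + 2·14.2829 = 106.8255

L=106.826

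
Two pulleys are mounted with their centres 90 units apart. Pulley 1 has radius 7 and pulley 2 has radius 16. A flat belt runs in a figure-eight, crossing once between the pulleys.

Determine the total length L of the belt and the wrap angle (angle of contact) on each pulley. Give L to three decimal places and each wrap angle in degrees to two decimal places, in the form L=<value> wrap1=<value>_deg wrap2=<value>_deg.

L=258.167 wrap1=209.61_deg wrap2=209.61_deg

crossed belt: β = asin((r1+r2)/C) = asin(23/90) = 14.8065°
wrap1 = wrap2 = π + 2β = 209.6130°
tangent length = C·cosβ = 87.0115
L = (r1+r2)·wrap + 2·C·cosβ = 23·3.6584 + 2·87.0115 = 258.1670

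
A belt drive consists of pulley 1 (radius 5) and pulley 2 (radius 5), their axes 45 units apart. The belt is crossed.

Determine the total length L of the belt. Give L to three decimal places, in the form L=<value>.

L=123.647

crossed belt: β = asin((r1+r2)/C) = asin(10/45) = 12.8396°
wrap1 = wrap2 = π + 2β = 205.6792°
tangent length = C·cosβ = 43.8748
L = (r1+r2)·wrap + 2·C·cosβ = 10·3.5898 + 2·43.8748 = 123.6474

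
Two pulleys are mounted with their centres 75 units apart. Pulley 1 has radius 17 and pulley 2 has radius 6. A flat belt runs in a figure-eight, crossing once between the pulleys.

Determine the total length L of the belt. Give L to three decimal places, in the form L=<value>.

crossed belt: β = asin((r1+r2)/C) = asin(23/75) = 17.8585°
wrap1 = wrap2 = π + 2β = 215.7169°
tangent length = C·cosβ = 71.3863
L = (r1+r2)·wrap + 2·C·cosβ = 23·3.7650 + 2·71.3863 = 229.3669

L=229.367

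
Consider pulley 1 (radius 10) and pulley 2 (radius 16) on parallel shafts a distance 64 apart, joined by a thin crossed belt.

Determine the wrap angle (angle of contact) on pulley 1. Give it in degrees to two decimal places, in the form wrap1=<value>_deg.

crossed belt: β = asin((r1+r2)/C) = asin(26/64) = 23.9695°
wrap1 = wrap2 = π + 2β = 227.9390°

wrap1=227.94_deg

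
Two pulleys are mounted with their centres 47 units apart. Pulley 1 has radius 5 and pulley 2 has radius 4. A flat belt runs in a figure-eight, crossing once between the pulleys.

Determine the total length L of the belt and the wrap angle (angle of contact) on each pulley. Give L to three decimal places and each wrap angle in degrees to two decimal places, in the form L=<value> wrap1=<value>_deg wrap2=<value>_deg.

crossed belt: β = asin((r1+r2)/C) = asin(9/47) = 11.0397°
wrap1 = wrap2 = π + 2β = 202.0794°
tangent length = C·cosβ = 46.1303
L = (r1+r2)·wrap + 2·C·cosβ = 9·3.5270 + 2·46.1303 = 124.0031

L=124.003 wrap1=202.08_deg wrap2=202.08_deg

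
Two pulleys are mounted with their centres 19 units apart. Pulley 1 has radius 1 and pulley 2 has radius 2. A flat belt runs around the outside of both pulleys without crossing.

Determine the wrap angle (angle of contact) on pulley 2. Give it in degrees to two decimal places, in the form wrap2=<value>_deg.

open belt: β = asin((r2−r1)/C) = asin(1/19) = 3.0170°
wrap1 = π − 2β = 173.9661°
wrap2 = π + 2β = 186.0339°

wrap2=186.03_deg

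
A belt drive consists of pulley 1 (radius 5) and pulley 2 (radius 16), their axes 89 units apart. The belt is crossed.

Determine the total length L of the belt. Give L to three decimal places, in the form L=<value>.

crossed belt: β = asin((r1+r2)/C) = asin(21/89) = 13.6479°
wrap1 = wrap2 = π + 2β = 207.2959°
tangent length = C·cosβ = 86.4870
L = (r1+r2)·wrap + 2·C·cosβ = 21·3.6180 + 2·86.4870 = 248.9519

L=248.952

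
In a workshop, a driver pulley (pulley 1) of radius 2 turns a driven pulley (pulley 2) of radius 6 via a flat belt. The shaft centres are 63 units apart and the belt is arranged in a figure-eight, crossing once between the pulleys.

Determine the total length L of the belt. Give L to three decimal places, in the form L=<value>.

L=152.150

crossed belt: β = asin((r1+r2)/C) = asin(8/63) = 7.2954°
wrap1 = wrap2 = π + 2β = 194.5907°
tangent length = C·cosβ = 62.4900
L = (r1+r2)·wrap + 2·C·cosβ = 8·3.3962 + 2·62.4900 = 152.1500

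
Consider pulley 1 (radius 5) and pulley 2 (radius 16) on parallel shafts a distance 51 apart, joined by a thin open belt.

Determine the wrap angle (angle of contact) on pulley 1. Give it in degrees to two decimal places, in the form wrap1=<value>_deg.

wrap1=155.09_deg

open belt: β = asin((r2−r1)/C) = asin(11/51) = 12.4558°
wrap1 = π − 2β = 155.0884°
wrap2 = π + 2β = 204.9116°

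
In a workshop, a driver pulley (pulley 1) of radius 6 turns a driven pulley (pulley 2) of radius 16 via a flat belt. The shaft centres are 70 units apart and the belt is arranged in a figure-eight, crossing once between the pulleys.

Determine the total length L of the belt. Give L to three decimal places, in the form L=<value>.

crossed belt: β = asin((r1+r2)/C) = asin(22/70) = 18.3177°
wrap1 = wrap2 = π + 2β = 216.6354°
tangent length = C·cosβ = 66.4530
L = (r1+r2)·wrap + 2·C·cosβ = 22·3.7810 + 2·66.4530 = 216.0880

L=216.088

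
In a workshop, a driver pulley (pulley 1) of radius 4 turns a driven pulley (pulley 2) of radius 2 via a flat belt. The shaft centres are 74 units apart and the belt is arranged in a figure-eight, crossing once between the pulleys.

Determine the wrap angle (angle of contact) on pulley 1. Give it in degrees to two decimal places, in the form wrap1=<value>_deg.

wrap1=189.30_deg

crossed belt: β = asin((r1+r2)/C) = asin(6/74) = 4.6507°
wrap1 = wrap2 = π + 2β = 189.3014°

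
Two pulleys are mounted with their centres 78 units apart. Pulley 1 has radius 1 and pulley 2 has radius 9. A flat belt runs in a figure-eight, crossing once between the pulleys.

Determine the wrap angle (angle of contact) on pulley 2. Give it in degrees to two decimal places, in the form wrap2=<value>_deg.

crossed belt: β = asin((r1+r2)/C) = asin(10/78) = 7.3659°
wrap1 = wrap2 = π + 2β = 194.7318°

wrap2=194.73_deg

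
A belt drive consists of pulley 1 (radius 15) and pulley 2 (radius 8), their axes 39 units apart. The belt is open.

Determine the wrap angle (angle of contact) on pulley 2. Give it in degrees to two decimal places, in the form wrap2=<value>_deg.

open belt: β = asin((r2−r1)/C) = asin(-7/39) = -10.3399°
wrap1 = π − 2β = 200.6798°
wrap2 = π + 2β = 159.3202°

wrap2=159.32_deg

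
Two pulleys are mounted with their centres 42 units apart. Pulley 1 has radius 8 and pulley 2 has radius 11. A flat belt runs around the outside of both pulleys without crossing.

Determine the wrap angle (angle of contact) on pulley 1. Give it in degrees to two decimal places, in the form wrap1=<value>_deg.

open belt: β = asin((r2−r1)/C) = asin(3/42) = 4.0960°
wrap1 = π − 2β = 171.8079°
wrap2 = π + 2β = 188.1921°

wrap1=171.81_deg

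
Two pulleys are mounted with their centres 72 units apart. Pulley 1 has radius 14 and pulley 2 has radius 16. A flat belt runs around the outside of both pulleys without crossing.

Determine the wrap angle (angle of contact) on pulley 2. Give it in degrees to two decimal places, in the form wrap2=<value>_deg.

open belt: β = asin((r2−r1)/C) = asin(2/72) = 1.5918°
wrap1 = π − 2β = 176.8165°
wrap2 = π + 2β = 183.1835°

wrap2=183.18_deg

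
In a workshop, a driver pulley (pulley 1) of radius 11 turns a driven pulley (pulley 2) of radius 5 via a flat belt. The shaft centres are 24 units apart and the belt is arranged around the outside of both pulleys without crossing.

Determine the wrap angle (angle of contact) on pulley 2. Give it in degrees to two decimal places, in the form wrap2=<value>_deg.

open belt: β = asin((r2−r1)/C) = asin(-6/24) = -14.4775°
wrap1 = π − 2β = 208.9550°
wrap2 = π + 2β = 151.0450°

wrap2=151.04_deg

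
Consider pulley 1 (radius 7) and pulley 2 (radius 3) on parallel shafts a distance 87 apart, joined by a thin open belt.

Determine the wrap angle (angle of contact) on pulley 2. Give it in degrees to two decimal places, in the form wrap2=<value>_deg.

wrap2=174.73_deg

open belt: β = asin((r2−r1)/C) = asin(-4/87) = -2.6352°
wrap1 = π − 2β = 185.2704°
wrap2 = π + 2β = 174.7296°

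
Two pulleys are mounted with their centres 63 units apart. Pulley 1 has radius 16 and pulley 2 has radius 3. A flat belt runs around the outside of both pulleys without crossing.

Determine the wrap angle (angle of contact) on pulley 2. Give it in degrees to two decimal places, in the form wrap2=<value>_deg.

wrap2=156.18_deg

open belt: β = asin((r2−r1)/C) = asin(-13/63) = -11.9085°
wrap1 = π − 2β = 203.8170°
wrap2 = π + 2β = 156.1830°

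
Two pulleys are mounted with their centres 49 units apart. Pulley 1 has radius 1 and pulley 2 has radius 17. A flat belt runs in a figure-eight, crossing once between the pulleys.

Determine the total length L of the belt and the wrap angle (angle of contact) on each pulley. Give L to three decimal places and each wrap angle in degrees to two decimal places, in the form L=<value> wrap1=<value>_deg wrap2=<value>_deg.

crossed belt: β = asin((r1+r2)/C) = asin(18/49) = 21.5521°
wrap1 = wrap2 = π + 2β = 223.1042°
tangent length = C·cosβ = 45.5741
L = (r1+r2)·wrap + 2·C·cosβ = 18·3.8939 + 2·45.5741 = 161.2385

L=161.238 wrap1=223.10_deg wrap2=223.10_deg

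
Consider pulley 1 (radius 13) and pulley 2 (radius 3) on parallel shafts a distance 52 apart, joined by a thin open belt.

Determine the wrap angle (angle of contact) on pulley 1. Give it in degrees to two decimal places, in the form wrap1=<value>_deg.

open belt: β = asin((r2−r1)/C) = asin(-10/52) = -11.0875°
wrap1 = π − 2β = 202.1750°
wrap2 = π + 2β = 157.8250°

wrap1=202.17_deg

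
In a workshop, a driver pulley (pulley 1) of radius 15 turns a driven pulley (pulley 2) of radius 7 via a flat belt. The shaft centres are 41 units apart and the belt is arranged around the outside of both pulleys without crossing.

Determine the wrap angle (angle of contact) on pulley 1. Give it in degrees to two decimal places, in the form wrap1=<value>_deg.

open belt: β = asin((r2−r1)/C) = asin(-8/41) = -11.2518°
wrap1 = π − 2β = 202.5037°
wrap2 = π + 2β = 157.4963°

wrap1=202.50_deg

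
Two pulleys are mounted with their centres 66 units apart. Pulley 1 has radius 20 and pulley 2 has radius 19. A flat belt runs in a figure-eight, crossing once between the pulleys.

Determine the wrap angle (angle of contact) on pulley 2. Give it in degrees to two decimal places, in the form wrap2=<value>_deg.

crossed belt: β = asin((r1+r2)/C) = asin(39/66) = 36.2215°
wrap1 = wrap2 = π + 2β = 252.4431°

wrap2=252.44_deg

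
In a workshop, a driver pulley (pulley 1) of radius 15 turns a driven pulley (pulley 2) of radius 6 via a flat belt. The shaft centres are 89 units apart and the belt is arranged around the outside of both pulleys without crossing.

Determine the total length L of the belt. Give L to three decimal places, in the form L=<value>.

open belt: β = asin((r2−r1)/C) = asin(-9/89) = -5.8039°
wrap1 = π − 2β = 191.6078°
wrap2 = π + 2β = 168.3922°
tangent length = C·cosβ = 88.5438
L = r1·wrap1 + r2·wrap2 + 2·C·cosβ = 15·3.3442 + 6·2.9390 + 2·88.5438 = 244.8843

L=244.884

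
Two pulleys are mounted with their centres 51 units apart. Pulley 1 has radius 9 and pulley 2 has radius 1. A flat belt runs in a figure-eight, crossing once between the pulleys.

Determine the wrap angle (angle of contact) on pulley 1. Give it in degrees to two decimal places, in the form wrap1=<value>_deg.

wrap1=202.62_deg

crossed belt: β = asin((r1+r2)/C) = asin(10/51) = 11.3077°
wrap1 = wrap2 = π + 2β = 202.6155°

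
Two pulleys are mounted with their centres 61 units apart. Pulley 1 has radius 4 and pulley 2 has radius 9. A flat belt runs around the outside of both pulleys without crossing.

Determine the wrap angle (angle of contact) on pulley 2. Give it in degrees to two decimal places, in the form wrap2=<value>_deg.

wrap2=189.40_deg

open belt: β = asin((r2−r1)/C) = asin(5/61) = 4.7017°
wrap1 = π − 2β = 170.5967°
wrap2 = π + 2β = 189.4033°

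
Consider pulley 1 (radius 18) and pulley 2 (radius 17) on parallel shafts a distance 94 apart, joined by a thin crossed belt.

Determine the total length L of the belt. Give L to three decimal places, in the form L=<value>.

L=311.145

crossed belt: β = asin((r1+r2)/C) = asin(35/94) = 21.8600°
wrap1 = wrap2 = π + 2β = 223.7201°
tangent length = C·cosβ = 87.2410
L = (r1+r2)·wrap + 2·C·cosβ = 35·3.9047 + 2·87.2410 = 311.1449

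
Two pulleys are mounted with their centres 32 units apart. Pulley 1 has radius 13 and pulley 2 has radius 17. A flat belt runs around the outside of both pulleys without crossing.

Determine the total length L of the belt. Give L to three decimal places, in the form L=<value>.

open belt: β = asin((r2−r1)/C) = asin(4/32) = 7.1808°
wrap1 = π − 2β = 165.6385°
wrap2 = π + 2β = 194.3615°
tangent length = C·cosβ = 31.7490
L = r1·wrap1 + r2·wrap2 + 2·C·cosβ = 13·2.8909 + 17·3.3922 + 2·31.7490 = 158.7484

L=158.748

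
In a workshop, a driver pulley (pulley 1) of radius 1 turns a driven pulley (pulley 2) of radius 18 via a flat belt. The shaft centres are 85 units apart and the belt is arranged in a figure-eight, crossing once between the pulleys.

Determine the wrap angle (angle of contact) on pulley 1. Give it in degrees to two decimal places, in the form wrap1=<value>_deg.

crossed belt: β = asin((r1+r2)/C) = asin(19/85) = 12.9164°
wrap1 = wrap2 = π + 2β = 205.8328°

wrap1=205.83_deg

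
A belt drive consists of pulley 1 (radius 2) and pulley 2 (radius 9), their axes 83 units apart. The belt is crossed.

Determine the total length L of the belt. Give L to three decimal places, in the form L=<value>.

L=202.017

crossed belt: β = asin((r1+r2)/C) = asin(11/83) = 7.6158°
wrap1 = wrap2 = π + 2β = 195.2316°
tangent length = C·cosβ = 82.2679
L = (r1+r2)·wrap + 2·C·cosβ = 11·3.4074 + 2·82.2679 = 202.0175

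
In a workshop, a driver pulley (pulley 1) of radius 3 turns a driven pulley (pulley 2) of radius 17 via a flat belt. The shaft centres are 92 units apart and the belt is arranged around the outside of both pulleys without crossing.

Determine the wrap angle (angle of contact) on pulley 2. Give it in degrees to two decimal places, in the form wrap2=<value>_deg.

wrap2=197.51_deg

open belt: β = asin((r2−r1)/C) = asin(14/92) = 8.7529°
wrap1 = π − 2β = 162.4941°
wrap2 = π + 2β = 197.5059°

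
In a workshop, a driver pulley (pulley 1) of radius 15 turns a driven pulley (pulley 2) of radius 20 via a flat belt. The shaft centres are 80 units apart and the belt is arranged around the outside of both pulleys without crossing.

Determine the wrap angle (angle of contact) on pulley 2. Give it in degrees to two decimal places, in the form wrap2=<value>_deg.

wrap2=187.17_deg

open belt: β = asin((r2−r1)/C) = asin(5/80) = 3.5833°
wrap1 = π − 2β = 172.8334°
wrap2 = π + 2β = 187.1666°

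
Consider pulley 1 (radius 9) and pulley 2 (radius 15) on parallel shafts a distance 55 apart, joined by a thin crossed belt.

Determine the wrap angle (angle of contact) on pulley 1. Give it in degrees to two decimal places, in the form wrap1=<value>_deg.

wrap1=231.74_deg

crossed belt: β = asin((r1+r2)/C) = asin(24/55) = 25.8721°
wrap1 = wrap2 = π + 2β = 231.7442°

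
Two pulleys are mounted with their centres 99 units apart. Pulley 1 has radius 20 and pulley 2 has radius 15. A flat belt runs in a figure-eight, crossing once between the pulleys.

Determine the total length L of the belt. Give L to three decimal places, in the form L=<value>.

crossed belt: β = asin((r1+r2)/C) = asin(35/99) = 20.7037°
wrap1 = wrap2 = π + 2β = 221.4074°
tangent length = C·cosβ = 92.6067
L = (r1+r2)·wrap + 2·C·cosβ = 35·3.8643 + 2·92.6067 = 320.4635

L=320.463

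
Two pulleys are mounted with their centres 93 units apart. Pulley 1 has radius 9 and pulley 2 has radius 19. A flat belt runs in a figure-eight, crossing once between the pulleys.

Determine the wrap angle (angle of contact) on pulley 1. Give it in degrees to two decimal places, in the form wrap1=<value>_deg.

wrap1=215.04_deg

crossed belt: β = asin((r1+r2)/C) = asin(28/93) = 17.5222°
wrap1 = wrap2 = π + 2β = 215.0444°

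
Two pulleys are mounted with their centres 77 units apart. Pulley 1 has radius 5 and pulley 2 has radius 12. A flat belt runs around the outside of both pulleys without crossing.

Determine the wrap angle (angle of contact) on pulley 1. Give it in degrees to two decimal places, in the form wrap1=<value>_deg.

wrap1=169.57_deg

open belt: β = asin((r2−r1)/C) = asin(7/77) = 5.2159°
wrap1 = π − 2β = 169.5682°
wrap2 = π + 2β = 190.4318°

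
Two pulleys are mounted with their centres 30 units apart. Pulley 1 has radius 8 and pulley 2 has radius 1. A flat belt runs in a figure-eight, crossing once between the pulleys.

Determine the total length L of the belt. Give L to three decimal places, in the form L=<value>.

L=90.995

crossed belt: β = asin((r1+r2)/C) = asin(9/30) = 17.4576°
wrap1 = wrap2 = π + 2β = 214.9152°
tangent length = C·cosβ = 28.6182
L = (r1+r2)·wrap + 2·C·cosβ = 9·3.7510 + 2·28.6182 = 90.9952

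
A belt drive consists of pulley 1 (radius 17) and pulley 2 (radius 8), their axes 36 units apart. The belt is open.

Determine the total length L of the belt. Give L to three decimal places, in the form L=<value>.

open belt: β = asin((r2−r1)/C) = asin(-9/36) = -14.4775°
wrap1 = π − 2β = 208.9550°
wrap2 = π + 2β = 151.0450°
tangent length = C·cosβ = 34.8569
L = r1·wrap1 + r2·wrap2 + 2·C·cosβ = 17·3.6470 + 8·2.6362 + 2·34.8569 = 152.8018

L=152.802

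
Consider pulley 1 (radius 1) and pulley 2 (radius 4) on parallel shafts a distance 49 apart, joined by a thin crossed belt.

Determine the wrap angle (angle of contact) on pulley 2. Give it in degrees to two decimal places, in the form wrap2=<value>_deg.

wrap2=191.71_deg

crossed belt: β = asin((r1+r2)/C) = asin(5/49) = 5.8567°
wrap1 = wrap2 = π + 2β = 191.7134°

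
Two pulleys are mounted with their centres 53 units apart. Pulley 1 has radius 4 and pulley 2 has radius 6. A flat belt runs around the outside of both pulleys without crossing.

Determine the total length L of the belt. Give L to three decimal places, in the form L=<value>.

open belt: β = asin((r2−r1)/C) = asin(2/53) = 2.1626°
wrap1 = π − 2β = 175.6748°
wrap2 = π + 2β = 184.3252°
tangent length = C·cosβ = 52.9623
L = r1·wrap1 + r2·wrap2 + 2·C·cosβ = 4·3.0661 + 6·3.2171 + 2·52.9623 = 137.4914

L=137.491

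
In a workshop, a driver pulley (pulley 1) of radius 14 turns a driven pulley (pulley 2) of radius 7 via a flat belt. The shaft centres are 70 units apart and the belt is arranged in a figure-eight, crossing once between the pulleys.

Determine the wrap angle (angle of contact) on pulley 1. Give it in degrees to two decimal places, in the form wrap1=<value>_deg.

wrap1=214.92_deg

crossed belt: β = asin((r1+r2)/C) = asin(21/70) = 17.4576°
wrap1 = wrap2 = π + 2β = 214.9152°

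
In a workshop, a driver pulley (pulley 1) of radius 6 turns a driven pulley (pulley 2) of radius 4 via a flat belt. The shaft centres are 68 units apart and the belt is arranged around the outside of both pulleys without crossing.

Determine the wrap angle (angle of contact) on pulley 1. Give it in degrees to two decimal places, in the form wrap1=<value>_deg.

wrap1=183.37_deg

open belt: β = asin((r2−r1)/C) = asin(-2/68) = -1.6854°
wrap1 = π − 2β = 183.3708°
wrap2 = π + 2β = 176.6292°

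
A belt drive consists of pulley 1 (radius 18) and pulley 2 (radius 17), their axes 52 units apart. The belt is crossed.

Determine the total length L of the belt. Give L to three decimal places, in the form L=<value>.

L=238.557

crossed belt: β = asin((r1+r2)/C) = asin(35/52) = 42.3050°
wrap1 = wrap2 = π + 2β = 264.6100°
tangent length = C·cosβ = 38.4578
L = (r1+r2)·wrap + 2·C·cosβ = 35·4.6183 + 2·38.4578 = 238.5566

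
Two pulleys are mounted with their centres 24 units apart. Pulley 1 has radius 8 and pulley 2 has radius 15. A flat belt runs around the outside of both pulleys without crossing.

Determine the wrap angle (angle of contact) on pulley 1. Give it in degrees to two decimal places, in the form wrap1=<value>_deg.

wrap1=146.08_deg

open belt: β = asin((r2−r1)/C) = asin(7/24) = 16.9578°
wrap1 = π − 2β = 146.0845°
wrap2 = π + 2β = 213.9155°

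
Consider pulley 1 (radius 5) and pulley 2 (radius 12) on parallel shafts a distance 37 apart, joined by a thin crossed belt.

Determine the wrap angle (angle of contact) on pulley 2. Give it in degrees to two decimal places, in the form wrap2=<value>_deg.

crossed belt: β = asin((r1+r2)/C) = asin(17/37) = 27.3522°
wrap1 = wrap2 = π + 2β = 234.7045°

wrap2=234.70_deg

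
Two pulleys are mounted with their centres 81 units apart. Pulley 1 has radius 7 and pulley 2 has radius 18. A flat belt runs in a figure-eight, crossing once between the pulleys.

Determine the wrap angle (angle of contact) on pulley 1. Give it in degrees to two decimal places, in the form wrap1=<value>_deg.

wrap1=215.95_deg

crossed belt: β = asin((r1+r2)/C) = asin(25/81) = 17.9774°
wrap1 = wrap2 = π + 2β = 215.9548°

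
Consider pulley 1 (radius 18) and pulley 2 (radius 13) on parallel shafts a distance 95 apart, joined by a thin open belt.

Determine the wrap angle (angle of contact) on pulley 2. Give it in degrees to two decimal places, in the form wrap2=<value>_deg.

open belt: β = asin((r2−r1)/C) = asin(-5/95) = -3.0170°
wrap1 = π − 2β = 186.0339°
wrap2 = π + 2β = 173.9661°

wrap2=173.97_deg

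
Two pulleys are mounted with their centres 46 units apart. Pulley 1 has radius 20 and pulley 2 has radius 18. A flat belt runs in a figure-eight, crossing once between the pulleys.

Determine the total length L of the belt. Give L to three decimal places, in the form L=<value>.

crossed belt: β = asin((r1+r2)/C) = asin(38/46) = 55.6988°
wrap1 = wrap2 = π + 2β = 291.3977°
tangent length = C·cosβ = 25.9230
L = (r1+r2)·wrap + 2·C·cosβ = 38·5.0858 + 2·25.9230 = 245.1082

L=245.108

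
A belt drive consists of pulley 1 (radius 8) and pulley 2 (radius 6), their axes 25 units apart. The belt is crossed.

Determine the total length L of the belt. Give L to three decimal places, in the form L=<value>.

L=102.050

crossed belt: β = asin((r1+r2)/C) = asin(14/25) = 34.0558°
wrap1 = wrap2 = π + 2β = 248.1116°
tangent length = C·cosβ = 20.7123
L = (r1+r2)·wrap + 2·C·cosβ = 14·4.3304 + 2·20.7123 = 102.0497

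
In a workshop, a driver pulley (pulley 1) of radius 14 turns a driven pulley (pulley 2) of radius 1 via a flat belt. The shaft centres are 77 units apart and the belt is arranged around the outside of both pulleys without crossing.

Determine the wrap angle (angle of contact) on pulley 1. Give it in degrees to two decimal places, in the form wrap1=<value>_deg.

wrap1=199.44_deg

open belt: β = asin((r2−r1)/C) = asin(-13/77) = -9.7199°
wrap1 = π − 2β = 199.4397°
wrap2 = π + 2β = 160.5603°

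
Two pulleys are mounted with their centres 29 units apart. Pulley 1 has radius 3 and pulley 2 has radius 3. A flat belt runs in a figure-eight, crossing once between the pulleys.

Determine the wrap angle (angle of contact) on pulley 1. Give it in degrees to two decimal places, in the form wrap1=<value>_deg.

crossed belt: β = asin((r1+r2)/C) = asin(6/29) = 11.9405°
wrap1 = wrap2 = π + 2β = 203.8811°

wrap1=203.88_deg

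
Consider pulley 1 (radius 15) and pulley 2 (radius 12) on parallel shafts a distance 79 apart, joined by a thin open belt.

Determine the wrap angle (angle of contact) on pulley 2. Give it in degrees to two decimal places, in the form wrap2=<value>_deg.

wrap2=175.65_deg

open belt: β = asin((r2−r1)/C) = asin(-3/79) = -2.1763°
wrap1 = π − 2β = 184.3526°
wrap2 = π + 2β = 175.6474°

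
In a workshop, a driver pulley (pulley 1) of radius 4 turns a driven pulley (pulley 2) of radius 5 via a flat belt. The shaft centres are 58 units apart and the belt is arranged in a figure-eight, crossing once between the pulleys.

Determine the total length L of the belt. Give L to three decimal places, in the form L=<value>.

L=145.674

crossed belt: β = asin((r1+r2)/C) = asin(9/58) = 8.9268°
wrap1 = wrap2 = π + 2β = 197.8536°
tangent length = C·cosβ = 57.2975
L = (r1+r2)·wrap + 2·C·cosβ = 9·3.4532 + 2·57.2975 = 145.6737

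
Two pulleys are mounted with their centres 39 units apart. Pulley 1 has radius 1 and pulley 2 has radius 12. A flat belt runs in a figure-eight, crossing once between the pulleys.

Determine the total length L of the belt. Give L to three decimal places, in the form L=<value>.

crossed belt: β = asin((r1+r2)/C) = asin(13/39) = 19.4712°
wrap1 = wrap2 = π + 2β = 218.9424°
tangent length = C·cosβ = 36.7696
L = (r1+r2)·wrap + 2·C·cosβ = 13·3.8213 + 2·36.7696 = 123.2156

L=123.216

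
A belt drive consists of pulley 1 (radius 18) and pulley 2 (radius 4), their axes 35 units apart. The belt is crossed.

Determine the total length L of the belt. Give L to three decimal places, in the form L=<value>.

crossed belt: β = asin((r1+r2)/C) = asin(22/35) = 38.9448°
wrap1 = wrap2 = π + 2β = 257.8896°
tangent length = C·cosβ = 27.2213
L = (r1+r2)·wrap + 2·C·cosβ = 22·4.5010 + 2·27.2213 = 153.4651

L=153.465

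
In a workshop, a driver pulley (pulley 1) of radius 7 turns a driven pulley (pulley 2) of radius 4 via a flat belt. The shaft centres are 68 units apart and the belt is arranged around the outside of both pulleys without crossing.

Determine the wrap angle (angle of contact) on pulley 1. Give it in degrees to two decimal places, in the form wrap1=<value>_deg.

open belt: β = asin((r2−r1)/C) = asin(-3/68) = -2.5286°
wrap1 = π − 2β = 185.0572°
wrap2 = π + 2β = 174.9428°

wrap1=185.06_deg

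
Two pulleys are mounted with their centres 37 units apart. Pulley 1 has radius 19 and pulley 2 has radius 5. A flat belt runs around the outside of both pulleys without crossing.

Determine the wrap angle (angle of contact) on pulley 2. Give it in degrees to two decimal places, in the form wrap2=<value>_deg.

open belt: β = asin((r2−r1)/C) = asin(-14/37) = -22.2333°
wrap1 = π − 2β = 224.4665°
wrap2 = π + 2β = 135.5335°

wrap2=135.53_deg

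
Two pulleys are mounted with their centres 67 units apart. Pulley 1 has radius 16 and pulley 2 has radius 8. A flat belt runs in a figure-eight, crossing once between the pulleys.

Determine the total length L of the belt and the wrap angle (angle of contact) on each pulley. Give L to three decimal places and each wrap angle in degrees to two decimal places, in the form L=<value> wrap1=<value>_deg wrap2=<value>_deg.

crossed belt: β = asin((r1+r2)/C) = asin(24/67) = 20.9902°
wrap1 = wrap2 = π + 2β = 221.9805°
tangent length = C·cosβ = 62.5540
L = (r1+r2)·wrap + 2·C·cosβ = 24·3.8743 + 2·62.5540 = 218.0909

L=218.091 wrap1=221.98_deg wrap2=221.98_deg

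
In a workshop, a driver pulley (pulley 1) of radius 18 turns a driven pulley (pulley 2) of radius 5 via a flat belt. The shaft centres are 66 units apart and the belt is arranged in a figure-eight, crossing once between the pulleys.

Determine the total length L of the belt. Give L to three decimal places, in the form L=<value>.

crossed belt: β = asin((r1+r2)/C) = asin(23/66) = 20.3947°
wrap1 = wrap2 = π + 2β = 220.7893°
tangent length = C·cosβ = 61.8628
L = (r1+r2)·wrap + 2·C·cosβ = 23·3.8535 + 2·61.8628 = 212.3560

L=212.356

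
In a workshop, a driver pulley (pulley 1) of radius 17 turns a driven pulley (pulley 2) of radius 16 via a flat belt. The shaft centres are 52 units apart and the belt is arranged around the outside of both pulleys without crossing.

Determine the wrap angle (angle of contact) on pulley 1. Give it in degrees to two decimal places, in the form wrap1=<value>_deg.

wrap1=182.20_deg

open belt: β = asin((r2−r1)/C) = asin(-1/52) = -1.1019°
wrap1 = π − 2β = 182.2038°
wrap2 = π + 2β = 177.7962°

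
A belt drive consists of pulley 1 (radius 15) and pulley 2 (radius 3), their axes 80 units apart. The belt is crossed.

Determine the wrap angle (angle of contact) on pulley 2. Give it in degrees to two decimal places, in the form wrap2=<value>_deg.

wrap2=206.01_deg

crossed belt: β = asin((r1+r2)/C) = asin(18/80) = 13.0029°
wrap1 = wrap2 = π + 2β = 206.0058°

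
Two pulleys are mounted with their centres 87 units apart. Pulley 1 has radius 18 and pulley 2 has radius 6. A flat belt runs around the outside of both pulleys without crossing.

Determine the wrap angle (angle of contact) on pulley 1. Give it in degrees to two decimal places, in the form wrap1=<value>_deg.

wrap1=195.86_deg

open belt: β = asin((r2−r1)/C) = asin(-12/87) = -7.9281°
wrap1 = π − 2β = 195.8563°
wrap2 = π + 2β = 164.1437°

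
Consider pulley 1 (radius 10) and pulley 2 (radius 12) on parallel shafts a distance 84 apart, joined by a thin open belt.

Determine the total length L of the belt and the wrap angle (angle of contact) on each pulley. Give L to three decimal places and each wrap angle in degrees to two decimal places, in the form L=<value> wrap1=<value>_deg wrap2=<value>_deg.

open belt: β = asin((r2−r1)/C) = asin(2/84) = 1.3643°
wrap1 = π − 2β = 177.2714°
wrap2 = π + 2β = 182.7286°
tangent length = C·cosβ = 83.9762
L = r1·wrap1 + r2·wrap2 + 2·C·cosβ = 10·3.0940 + 12·3.1892 + 2·83.9762 = 237.1627

L=237.163 wrap1=177.27_deg wrap2=182.73_deg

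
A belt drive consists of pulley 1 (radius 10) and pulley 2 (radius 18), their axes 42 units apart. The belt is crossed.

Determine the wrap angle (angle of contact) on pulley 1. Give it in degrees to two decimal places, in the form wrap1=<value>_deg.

crossed belt: β = asin((r1+r2)/C) = asin(28/42) = 41.8103°
wrap1 = wrap2 = π + 2β = 263.6206°

wrap1=263.62_deg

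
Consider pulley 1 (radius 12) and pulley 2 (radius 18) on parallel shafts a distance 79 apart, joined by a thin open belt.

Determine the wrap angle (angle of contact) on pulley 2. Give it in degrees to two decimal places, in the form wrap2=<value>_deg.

wrap2=188.71_deg

open belt: β = asin((r2−r1)/C) = asin(6/79) = 4.3558°
wrap1 = π − 2β = 171.2885°
wrap2 = π + 2β = 188.7115°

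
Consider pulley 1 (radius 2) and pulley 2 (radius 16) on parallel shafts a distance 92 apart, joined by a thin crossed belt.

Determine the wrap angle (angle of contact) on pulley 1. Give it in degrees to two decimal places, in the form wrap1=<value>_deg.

crossed belt: β = asin((r1+r2)/C) = asin(18/92) = 11.2828°
wrap1 = wrap2 = π + 2β = 202.5656°

wrap1=202.57_deg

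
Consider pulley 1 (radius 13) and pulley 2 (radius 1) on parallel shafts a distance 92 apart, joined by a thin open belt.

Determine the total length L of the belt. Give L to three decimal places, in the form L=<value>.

open belt: β = asin((r2−r1)/C) = asin(-12/92) = -7.4947°
wrap1 = π − 2β = 194.9894°
wrap2 = π + 2β = 165.0106°
tangent length = C·cosβ = 91.2140
L = r1·wrap1 + r2·wrap2 + 2·C·cosβ = 13·3.4032 + 1·2.8800 + 2·91.2140 = 229.5497

L=229.550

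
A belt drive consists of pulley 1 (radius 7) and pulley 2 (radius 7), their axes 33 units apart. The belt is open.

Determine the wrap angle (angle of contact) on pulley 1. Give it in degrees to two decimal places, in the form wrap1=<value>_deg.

wrap1=180.00_deg

open belt: β = asin((r2−r1)/C) = asin(0/33) = 0.0000°
wrap1 = π − 2β = 180.0000°
wrap2 = π + 2β = 180.0000°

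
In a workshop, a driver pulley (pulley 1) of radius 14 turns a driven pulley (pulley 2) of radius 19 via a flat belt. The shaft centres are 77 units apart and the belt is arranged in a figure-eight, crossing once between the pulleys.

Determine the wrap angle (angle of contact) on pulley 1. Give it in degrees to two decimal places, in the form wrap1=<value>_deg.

wrap1=230.75_deg

crossed belt: β = asin((r1+r2)/C) = asin(33/77) = 25.3769°
wrap1 = wrap2 = π + 2β = 230.7539°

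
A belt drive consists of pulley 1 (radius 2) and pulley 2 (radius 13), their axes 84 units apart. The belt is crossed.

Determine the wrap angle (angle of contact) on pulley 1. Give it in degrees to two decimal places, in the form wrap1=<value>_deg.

wrap1=200.57_deg

crossed belt: β = asin((r1+r2)/C) = asin(15/84) = 10.2866°
wrap1 = wrap2 = π + 2β = 200.5731°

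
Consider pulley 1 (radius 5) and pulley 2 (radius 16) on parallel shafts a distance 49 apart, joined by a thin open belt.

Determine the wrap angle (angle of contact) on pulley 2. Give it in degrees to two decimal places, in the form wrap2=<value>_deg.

wrap2=205.95_deg

open belt: β = asin((r2−r1)/C) = asin(11/49) = 12.9729°
wrap1 = π − 2β = 154.0542°
wrap2 = π + 2β = 205.9458°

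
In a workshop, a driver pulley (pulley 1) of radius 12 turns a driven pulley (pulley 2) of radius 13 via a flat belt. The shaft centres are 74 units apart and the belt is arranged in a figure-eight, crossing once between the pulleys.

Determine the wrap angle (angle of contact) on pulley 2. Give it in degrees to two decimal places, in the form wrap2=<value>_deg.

crossed belt: β = asin((r1+r2)/C) = asin(25/74) = 19.7452°
wrap1 = wrap2 = π + 2β = 219.4904°

wrap2=219.49_deg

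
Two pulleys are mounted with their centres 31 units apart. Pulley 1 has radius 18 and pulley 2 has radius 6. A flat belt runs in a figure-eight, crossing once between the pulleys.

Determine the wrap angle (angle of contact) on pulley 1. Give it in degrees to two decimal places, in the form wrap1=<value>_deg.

wrap1=281.46_deg

crossed belt: β = asin((r1+r2)/C) = asin(24/31) = 50.7320°
wrap1 = wrap2 = π + 2β = 281.4639°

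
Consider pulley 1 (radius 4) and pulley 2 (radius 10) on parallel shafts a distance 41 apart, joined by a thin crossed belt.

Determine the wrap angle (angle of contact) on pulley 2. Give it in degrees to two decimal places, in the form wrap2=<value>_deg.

wrap2=219.93_deg

crossed belt: β = asin((r1+r2)/C) = asin(14/41) = 19.9661°
wrap1 = wrap2 = π + 2β = 219.9321°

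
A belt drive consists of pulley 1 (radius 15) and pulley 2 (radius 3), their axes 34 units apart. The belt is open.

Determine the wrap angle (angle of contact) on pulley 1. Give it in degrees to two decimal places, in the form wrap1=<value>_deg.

wrap1=221.33_deg

open belt: β = asin((r2−r1)/C) = asin(-12/34) = -20.6673°
wrap1 = π − 2β = 221.3346°
wrap2 = π + 2β = 138.6654°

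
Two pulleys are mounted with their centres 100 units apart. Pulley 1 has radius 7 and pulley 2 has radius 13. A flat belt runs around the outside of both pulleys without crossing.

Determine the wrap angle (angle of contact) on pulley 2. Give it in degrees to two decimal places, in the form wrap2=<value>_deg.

open belt: β = asin((r2−r1)/C) = asin(6/100) = 3.4398°
wrap1 = π − 2β = 173.1204°
wrap2 = π + 2β = 186.8796°

wrap2=186.88_deg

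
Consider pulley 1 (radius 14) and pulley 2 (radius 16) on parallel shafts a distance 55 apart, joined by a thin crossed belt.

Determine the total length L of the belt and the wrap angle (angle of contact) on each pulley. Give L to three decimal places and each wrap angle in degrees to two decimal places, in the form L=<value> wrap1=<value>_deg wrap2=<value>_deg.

L=221.059 wrap1=246.11_deg wrap2=246.11_deg

crossed belt: β = asin((r1+r2)/C) = asin(30/55) = 33.0557°
wrap1 = wrap2 = π + 2β = 246.1115°
tangent length = C·cosβ = 46.0977
L = (r1+r2)·wrap + 2·C·cosβ = 30·4.2955 + 2·46.0977 = 221.0591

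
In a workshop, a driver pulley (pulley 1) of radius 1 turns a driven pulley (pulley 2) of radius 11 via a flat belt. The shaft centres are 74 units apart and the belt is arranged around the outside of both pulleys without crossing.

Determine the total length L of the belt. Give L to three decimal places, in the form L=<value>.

L=187.053

open belt: β = asin((r2−r1)/C) = asin(10/74) = 7.7664°
wrap1 = π − 2β = 164.4671°
wrap2 = π + 2β = 195.5329°
tangent length = C·cosβ = 73.3212
L = r1·wrap1 + r2·wrap2 + 2·C·cosβ = 1·2.8705 + 11·3.4127 + 2·73.3212 = 187.0525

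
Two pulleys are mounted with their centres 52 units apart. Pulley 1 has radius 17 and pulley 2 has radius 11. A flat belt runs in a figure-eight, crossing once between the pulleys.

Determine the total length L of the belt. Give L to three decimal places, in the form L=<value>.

L=207.442

crossed belt: β = asin((r1+r2)/C) = asin(28/52) = 32.5790°
wrap1 = wrap2 = π + 2β = 245.1579°
tangent length = C·cosβ = 43.8178
L = (r1+r2)·wrap + 2·C·cosβ = 28·4.2788 + 2·43.8178 = 207.4424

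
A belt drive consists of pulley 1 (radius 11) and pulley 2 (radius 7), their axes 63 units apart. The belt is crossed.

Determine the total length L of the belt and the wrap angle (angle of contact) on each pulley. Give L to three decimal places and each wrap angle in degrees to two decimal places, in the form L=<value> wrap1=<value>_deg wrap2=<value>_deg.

crossed belt: β = asin((r1+r2)/C) = asin(18/63) = 16.6015°
wrap1 = wrap2 = π + 2β = 213.2031°
tangent length = C·cosβ = 60.3738
L = (r1+r2)·wrap + 2·C·cosβ = 18·3.7211 + 2·60.3738 = 187.7274

L=187.727 wrap1=213.20_deg wrap2=213.20_deg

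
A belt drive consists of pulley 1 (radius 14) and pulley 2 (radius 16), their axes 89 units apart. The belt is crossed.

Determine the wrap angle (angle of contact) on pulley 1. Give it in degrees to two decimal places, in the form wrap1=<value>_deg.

wrap1=219.40_deg

crossed belt: β = asin((r1+r2)/C) = asin(30/89) = 19.6990°
wrap1 = wrap2 = π + 2β = 219.3980°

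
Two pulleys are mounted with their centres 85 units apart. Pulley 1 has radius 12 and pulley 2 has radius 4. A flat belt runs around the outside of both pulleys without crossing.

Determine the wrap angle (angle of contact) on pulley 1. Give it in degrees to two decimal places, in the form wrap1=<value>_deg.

wrap1=190.80_deg

open belt: β = asin((r2−r1)/C) = asin(-8/85) = -5.4005°
wrap1 = π − 2β = 190.8011°
wrap2 = π + 2β = 169.1989°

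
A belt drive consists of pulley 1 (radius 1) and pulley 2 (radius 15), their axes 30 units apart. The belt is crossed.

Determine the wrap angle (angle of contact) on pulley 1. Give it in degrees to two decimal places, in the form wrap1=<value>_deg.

crossed belt: β = asin((r1+r2)/C) = asin(16/30) = 32.2310°
wrap1 = wrap2 = π + 2β = 244.4619°

wrap1=244.46_deg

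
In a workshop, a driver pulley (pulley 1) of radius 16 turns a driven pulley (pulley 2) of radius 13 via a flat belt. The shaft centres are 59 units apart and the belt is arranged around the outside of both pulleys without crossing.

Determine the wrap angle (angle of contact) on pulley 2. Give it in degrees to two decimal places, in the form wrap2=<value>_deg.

open belt: β = asin((r2−r1)/C) = asin(-3/59) = -2.9146°
wrap1 = π − 2β = 185.8292°
wrap2 = π + 2β = 174.1708°

wrap2=174.17_deg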